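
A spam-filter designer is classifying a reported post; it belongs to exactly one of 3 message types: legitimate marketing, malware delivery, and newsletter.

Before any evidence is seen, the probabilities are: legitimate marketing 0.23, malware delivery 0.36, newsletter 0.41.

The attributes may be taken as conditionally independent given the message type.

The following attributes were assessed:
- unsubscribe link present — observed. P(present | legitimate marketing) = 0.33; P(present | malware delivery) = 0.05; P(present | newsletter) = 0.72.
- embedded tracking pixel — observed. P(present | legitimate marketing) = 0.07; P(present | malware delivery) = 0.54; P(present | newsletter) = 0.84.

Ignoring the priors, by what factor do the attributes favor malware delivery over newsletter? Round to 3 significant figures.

0.0446

Take the product of per-attribute likelihoods under each hypothesis, then divide.
  malware delivery: 0.05 × 0.54 = 0.027
  newsletter: 0.72 × 0.84 = 0.6048
Bayes factor = 0.027 / 0.6048 ≈ 0.0446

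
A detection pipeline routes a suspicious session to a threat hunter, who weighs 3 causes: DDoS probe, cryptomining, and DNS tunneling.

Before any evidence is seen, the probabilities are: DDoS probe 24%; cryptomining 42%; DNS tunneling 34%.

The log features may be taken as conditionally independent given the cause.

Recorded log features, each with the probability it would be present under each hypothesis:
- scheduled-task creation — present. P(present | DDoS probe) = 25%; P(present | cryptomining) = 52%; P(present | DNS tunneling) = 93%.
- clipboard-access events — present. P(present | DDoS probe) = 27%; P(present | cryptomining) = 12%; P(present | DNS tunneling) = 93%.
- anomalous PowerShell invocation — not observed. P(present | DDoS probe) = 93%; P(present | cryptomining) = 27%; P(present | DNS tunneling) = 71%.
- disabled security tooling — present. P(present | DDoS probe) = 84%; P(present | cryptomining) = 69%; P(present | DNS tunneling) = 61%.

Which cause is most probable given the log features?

For each hypothesis, the unnormalized posterior weight is prior × product of the log feature likelihoods (using 1 − P(present | H) for each absent log feature):
  DDoS probe: 0.24 × 0.25 × 0.27 × (1 − 0.93) × 0.84 = 0.00095256
  cryptomining: 0.42 × 0.52 × 0.12 × (1 − 0.27) × 0.69 = 0.013201
  DNS tunneling: 0.34 × 0.93 × 0.93 × (1 − 0.71) × 0.61 = 0.05202
Normalizing constant Z = 0.00095256 + 0.013201 + 0.05202 = 0.066174.
P(DDoS probe | evidence) ≈ 0.00095256 / 0.066174 ≈ 0.014
P(cryptomining | evidence) ≈ 0.013201 / 0.066174 ≈ 0.199
P(DNS tunneling | evidence) ≈ 0.05202 / 0.066174 ≈ 0.786
The largest is 0.786, so DNS tunneling is most probable.

DNS tunneling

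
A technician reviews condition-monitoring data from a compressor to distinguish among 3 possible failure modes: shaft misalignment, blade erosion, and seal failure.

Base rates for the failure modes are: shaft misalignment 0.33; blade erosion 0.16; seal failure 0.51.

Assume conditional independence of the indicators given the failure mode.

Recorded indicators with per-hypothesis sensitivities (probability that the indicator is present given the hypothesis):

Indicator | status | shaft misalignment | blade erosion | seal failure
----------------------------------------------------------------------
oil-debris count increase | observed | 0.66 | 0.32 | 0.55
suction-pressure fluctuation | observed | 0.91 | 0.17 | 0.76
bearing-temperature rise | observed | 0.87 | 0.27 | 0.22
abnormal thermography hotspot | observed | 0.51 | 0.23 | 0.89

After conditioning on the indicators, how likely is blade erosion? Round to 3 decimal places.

0.004

For each hypothesis, the unnormalized posterior weight is prior × product of the indicator likelihoods:
  shaft misalignment: 0.33 × 0.66 × 0.91 × 0.87 × 0.51 = 0.08794
  blade erosion: 0.16 × 0.32 × 0.17 × 0.27 × 0.23 = 0.00054052
  seal failure: 0.51 × 0.55 × 0.76 × 0.22 × 0.89 = 0.041741
Normalizing constant Z = 0.08794 + 0.00054052 + 0.041741 = 0.13022.
P(blade erosion | evidence) = 0.00054052 / 0.13022 ≈ 0.004.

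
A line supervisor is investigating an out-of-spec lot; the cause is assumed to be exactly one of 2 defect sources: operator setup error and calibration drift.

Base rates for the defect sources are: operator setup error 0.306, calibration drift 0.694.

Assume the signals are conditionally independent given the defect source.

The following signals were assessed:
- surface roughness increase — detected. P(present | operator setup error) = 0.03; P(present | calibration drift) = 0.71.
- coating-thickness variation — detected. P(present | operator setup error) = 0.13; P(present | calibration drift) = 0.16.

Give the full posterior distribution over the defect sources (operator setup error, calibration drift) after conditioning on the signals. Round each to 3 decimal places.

For each hypothesis, the unnormalized posterior weight is prior × product of the signal likelihoods:
  operator setup error: 0.306 × 0.03 × 0.13 = 0.0011934
  calibration drift: 0.694 × 0.71 × 0.16 = 0.078838
The unnormalized weights sum to 0.080032.
P(operator setup error | evidence) = 0.0011934 / 0.080032 ≈ 0.015
P(calibration drift | evidence) = 0.078838 / 0.080032 ≈ 0.985

0.015, 0.985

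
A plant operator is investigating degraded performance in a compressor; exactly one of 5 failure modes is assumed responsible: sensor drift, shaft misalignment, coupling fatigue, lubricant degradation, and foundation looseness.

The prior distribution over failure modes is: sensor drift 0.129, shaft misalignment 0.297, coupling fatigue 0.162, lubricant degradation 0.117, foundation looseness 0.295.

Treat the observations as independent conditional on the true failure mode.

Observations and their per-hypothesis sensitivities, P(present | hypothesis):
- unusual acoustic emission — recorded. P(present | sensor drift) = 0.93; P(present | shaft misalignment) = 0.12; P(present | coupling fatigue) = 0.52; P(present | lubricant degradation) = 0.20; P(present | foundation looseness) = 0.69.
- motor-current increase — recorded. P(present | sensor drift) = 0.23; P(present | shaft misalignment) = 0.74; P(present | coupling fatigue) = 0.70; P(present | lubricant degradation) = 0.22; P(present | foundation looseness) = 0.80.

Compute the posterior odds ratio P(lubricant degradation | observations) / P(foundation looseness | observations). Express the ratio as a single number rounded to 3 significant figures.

0.0316

Posterior odds equal prior odds times the likelihood ratio; only the two competing hypotheses matter.
  lubricant degradation: 0.117 × 0.20 × 0.22 = 0.005148
  foundation looseness: 0.295 × 0.69 × 0.80 = 0.16284
Odds(lubricant degradation : foundation looseness) = 0.005148 / 0.16284 ≈ 0.0316.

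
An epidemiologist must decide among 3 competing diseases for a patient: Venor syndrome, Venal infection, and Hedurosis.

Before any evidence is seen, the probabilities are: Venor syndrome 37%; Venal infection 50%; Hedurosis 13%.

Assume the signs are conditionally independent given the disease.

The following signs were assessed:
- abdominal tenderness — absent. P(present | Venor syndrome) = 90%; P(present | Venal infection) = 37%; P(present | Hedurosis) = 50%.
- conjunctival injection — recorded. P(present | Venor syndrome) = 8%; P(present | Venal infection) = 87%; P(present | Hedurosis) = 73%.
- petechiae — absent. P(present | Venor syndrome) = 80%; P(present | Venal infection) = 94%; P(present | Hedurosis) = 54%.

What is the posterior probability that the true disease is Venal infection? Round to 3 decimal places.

Multiply each prior by the joint likelihood of the sign pattern (using 1 − P(present | H) for each absent sign):
  Venor syndrome: 0.37 × (1 − 0.90) × 0.08 × (1 − 0.80) = 0.000592
  Venal infection: 0.50 × (1 − 0.37) × 0.87 × (1 − 0.94) = 0.016443
  Hedurosis: 0.13 × (1 − 0.50) × 0.73 × (1 − 0.54) = 0.021827
The unnormalized weights sum to 0.038862.
P(Venal infection | evidence) = 0.016443 / 0.038862 ≈ 0.423.

0.423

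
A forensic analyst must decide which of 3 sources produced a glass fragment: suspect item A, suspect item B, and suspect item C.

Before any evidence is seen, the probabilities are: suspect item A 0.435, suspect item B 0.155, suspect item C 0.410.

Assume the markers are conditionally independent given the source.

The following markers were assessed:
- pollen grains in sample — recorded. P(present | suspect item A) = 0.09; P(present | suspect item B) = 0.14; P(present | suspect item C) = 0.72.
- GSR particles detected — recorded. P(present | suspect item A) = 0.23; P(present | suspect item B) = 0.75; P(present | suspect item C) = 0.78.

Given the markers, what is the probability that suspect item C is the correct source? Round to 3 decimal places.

For each hypothesis, the unnormalized posterior weight is prior × product of the marker likelihoods:
  suspect item A: 0.435 × 0.09 × 0.23 = 0.0090045
  suspect item B: 0.155 × 0.14 × 0.75 = 0.016275
  suspect item C: 0.410 × 0.72 × 0.78 = 0.23026
Marginal likelihood of the evidence = 0.25554.
P(suspect item C | evidence) = 0.23026 / 0.25554 ≈ 0.901.

0.901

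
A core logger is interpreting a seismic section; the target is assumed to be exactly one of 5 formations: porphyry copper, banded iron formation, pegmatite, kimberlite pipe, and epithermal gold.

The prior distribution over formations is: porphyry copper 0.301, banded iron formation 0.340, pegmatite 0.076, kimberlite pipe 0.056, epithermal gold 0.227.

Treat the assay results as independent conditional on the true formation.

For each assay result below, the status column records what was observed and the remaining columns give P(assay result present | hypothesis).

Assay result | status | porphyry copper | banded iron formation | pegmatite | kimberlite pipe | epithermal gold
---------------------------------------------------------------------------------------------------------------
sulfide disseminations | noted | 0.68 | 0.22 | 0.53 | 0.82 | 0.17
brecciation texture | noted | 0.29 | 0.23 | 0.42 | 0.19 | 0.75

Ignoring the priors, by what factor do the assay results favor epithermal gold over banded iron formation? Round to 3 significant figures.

Take the product of per-assay result likelihoods under each hypothesis, then divide.
  epithermal gold: 0.17 × 0.75 = 0.1275
  banded iron formation: 0.22 × 0.23 = 0.0506
Bayes factor = 0.1275 / 0.0506 ≈ 2.52

2.52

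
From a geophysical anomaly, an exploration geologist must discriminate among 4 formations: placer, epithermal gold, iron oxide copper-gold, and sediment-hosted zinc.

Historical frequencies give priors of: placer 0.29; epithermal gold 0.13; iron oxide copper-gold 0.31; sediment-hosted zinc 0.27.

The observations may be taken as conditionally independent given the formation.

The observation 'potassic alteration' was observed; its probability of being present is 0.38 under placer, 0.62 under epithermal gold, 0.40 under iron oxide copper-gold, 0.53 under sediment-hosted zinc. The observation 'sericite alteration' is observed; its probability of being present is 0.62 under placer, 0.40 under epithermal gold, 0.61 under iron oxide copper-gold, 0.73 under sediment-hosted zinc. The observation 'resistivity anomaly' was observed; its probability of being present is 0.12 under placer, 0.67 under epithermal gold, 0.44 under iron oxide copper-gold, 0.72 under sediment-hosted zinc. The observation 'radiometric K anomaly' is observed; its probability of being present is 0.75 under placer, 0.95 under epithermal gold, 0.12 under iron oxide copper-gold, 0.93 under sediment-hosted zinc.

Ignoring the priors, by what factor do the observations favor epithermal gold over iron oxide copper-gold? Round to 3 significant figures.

12.3

Joint likelihood of the evidence pattern under each hypothesis:
  epithermal gold: 0.62 × 0.40 × 0.67 × 0.95 = 0.15785
  iron oxide copper-gold: 0.40 × 0.61 × 0.44 × 0.12 = 0.012883
Bayes factor = 0.15785 / 0.012883 ≈ 12.3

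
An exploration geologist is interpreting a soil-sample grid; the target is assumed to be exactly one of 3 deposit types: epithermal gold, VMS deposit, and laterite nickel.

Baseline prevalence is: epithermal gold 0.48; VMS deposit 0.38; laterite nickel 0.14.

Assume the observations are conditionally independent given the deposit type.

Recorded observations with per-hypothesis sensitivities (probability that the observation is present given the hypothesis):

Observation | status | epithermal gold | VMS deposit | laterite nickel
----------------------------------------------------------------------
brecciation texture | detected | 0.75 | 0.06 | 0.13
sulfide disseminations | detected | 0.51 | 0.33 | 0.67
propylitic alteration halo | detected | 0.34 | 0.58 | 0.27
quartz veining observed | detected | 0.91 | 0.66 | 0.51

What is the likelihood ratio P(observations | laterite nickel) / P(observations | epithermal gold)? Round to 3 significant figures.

0.101

The Bayes factor is the ratio of the joint likelihoods of the evidence pattern under the two hypotheses.
  laterite nickel: 0.13 × 0.67 × 0.27 × 0.51 = 0.011994
  epithermal gold: 0.75 × 0.51 × 0.34 × 0.91 = 0.11835
Bayes factor = 0.011994 / 0.11835 ≈ 0.101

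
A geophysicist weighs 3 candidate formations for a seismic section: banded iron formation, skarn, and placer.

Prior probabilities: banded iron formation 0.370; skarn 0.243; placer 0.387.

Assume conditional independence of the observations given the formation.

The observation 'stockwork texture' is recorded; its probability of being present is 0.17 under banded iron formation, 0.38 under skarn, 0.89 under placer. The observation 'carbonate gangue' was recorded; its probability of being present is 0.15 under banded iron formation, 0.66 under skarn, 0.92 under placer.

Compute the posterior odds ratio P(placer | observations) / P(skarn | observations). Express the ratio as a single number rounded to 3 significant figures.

5.20

Unnormalized posterior weight (prior times the observation likelihoods) for each of the two hypotheses:
  placer: 0.387 × 0.89 × 0.92 = 0.31688
  skarn: 0.243 × 0.38 × 0.66 = 0.060944
Posterior odds = 0.31688 / 0.060944 ≈ 5.20.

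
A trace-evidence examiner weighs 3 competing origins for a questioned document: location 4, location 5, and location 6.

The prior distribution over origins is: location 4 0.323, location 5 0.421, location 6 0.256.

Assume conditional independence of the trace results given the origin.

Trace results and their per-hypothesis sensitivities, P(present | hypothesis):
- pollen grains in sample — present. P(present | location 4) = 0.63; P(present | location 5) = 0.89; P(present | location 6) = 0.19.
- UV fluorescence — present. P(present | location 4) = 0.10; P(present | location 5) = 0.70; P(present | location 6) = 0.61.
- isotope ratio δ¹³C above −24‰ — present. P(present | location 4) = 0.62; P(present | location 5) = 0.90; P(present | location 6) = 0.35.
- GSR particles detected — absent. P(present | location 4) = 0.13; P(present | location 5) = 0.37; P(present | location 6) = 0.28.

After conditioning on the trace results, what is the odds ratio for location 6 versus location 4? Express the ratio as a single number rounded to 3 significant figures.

Posterior odds equal prior odds times the likelihood ratio; only the two competing hypotheses matter (using 1 − P(present | H) for each absent trace result).
  location 6: 0.256 × 0.19 × 0.61 × 0.35 × (1 − 0.28) = 0.0074769
  location 4: 0.323 × 0.63 × 0.10 × 0.62 × (1 − 0.13) = 0.010976
Posterior odds = 0.0074769 / 0.010976 ≈ 0.681.

0.681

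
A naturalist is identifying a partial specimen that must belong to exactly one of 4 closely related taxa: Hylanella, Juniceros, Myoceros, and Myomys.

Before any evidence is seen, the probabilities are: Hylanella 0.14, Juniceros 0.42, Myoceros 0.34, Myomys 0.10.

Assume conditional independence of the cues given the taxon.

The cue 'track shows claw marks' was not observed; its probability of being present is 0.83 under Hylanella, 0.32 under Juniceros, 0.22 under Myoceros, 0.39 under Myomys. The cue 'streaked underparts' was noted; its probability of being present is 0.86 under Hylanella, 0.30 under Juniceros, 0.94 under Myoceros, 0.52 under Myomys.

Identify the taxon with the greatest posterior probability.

Multiply each prior by the joint likelihood of the cue pattern (using 1 − P(present | H) for each absent cue):
  Hylanella: 0.14 × (1 − 0.83) × 0.86 = 0.020468
  Juniceros: 0.42 × (1 − 0.32) × 0.30 = 0.08568
  Myoceros: 0.34 × (1 − 0.22) × 0.94 = 0.24929
  Myomys: 0.10 × (1 − 0.39) × 0.52 = 0.03172
The unnormalized weights sum to 0.38716.
P(Hylanella | evidence) ≈ 0.020468 / 0.38716 ≈ 0.053
P(Juniceros | evidence) ≈ 0.08568 / 0.38716 ≈ 0.221
P(Myoceros | evidence) ≈ 0.24929 / 0.38716 ≈ 0.644
P(Myomys | evidence) ≈ 0.03172 / 0.38716 ≈ 0.082
The largest is 0.644, so Myoceros is most probable.

Myoceros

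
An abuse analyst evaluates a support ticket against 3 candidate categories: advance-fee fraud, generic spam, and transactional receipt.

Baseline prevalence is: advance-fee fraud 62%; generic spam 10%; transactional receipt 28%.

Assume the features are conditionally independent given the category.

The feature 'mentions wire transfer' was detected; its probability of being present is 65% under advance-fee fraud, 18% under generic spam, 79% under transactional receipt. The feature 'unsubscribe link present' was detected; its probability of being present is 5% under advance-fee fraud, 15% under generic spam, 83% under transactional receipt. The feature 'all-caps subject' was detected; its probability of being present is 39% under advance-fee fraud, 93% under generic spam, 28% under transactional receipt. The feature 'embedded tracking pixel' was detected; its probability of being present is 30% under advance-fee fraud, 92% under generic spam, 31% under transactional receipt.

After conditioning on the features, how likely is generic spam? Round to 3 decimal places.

0.112

By Bayes' rule with conditional independence, the unnormalized weight for each hypothesis is prior × ∏ likelihoods:
  advance-fee fraud: 0.62 × 0.65 × 0.05 × 0.39 × 0.30 = 0.0023576
  generic spam: 0.10 × 0.18 × 0.15 × 0.93 × 0.92 = 0.0023101
  transactional receipt: 0.28 × 0.79 × 0.83 × 0.28 × 0.31 = 0.015936
The unnormalized weights sum to 0.020604.
P(generic spam | evidence) = 0.0023101 / 0.020604 ≈ 0.112.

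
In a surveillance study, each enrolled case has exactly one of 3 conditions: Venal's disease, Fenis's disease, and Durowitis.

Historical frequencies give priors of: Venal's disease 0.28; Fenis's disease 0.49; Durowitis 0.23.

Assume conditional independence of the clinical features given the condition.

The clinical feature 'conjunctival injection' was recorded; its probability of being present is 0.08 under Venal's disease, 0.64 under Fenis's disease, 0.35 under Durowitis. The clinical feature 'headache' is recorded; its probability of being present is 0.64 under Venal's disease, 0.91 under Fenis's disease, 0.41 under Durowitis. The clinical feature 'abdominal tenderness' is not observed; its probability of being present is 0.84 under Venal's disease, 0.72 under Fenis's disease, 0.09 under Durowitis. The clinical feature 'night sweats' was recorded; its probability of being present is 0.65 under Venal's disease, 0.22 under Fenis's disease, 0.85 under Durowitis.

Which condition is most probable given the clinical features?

By Bayes' rule with conditional independence, the unnormalized weight for each hypothesis is prior × ∏ likelihoods (using 1 − P(present | H) for each absent clinical feature):
  Venal's disease: 0.28 × 0.08 × 0.64 × (1 − 0.84) × 0.65 = 0.0014909
  Fenis's disease: 0.49 × 0.64 × 0.91 × (1 − 0.72) × 0.22 = 0.017579
  Durowitis: 0.23 × 0.35 × 0.41 × (1 − 0.09) × 0.85 = 0.025529
Normalizing constant Z = 0.0014909 + 0.017579 + 0.025529 = 0.044599.
P(Venal's disease | evidence) ≈ 0.0014909 / 0.044599 ≈ 0.033
P(Fenis's disease | evidence) ≈ 0.017579 / 0.044599 ≈ 0.394
P(Durowitis | evidence) ≈ 0.025529 / 0.044599 ≈ 0.572
The largest is 0.572, so Durowitis is most probable.

Durowitis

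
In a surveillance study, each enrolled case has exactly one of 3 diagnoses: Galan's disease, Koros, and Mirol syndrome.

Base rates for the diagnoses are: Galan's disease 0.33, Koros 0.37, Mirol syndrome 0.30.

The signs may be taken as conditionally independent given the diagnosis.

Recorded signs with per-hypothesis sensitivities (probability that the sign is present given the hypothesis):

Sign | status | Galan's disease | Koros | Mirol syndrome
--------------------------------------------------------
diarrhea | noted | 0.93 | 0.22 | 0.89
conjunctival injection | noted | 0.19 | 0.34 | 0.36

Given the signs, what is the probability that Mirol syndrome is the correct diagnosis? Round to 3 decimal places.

By Bayes' rule with conditional independence, the unnormalized weight for each hypothesis is prior × ∏ likelihoods:
  Galan's disease: 0.33 × 0.93 × 0.19 = 0.058311
  Koros: 0.37 × 0.22 × 0.34 = 0.027676
  Mirol syndrome: 0.30 × 0.89 × 0.36 = 0.09612
Normalizing constant Z = 0.058311 + 0.027676 + 0.09612 = 0.18211.
P(Mirol syndrome | evidence) = 0.09612 / 0.18211 ≈ 0.528.

0.528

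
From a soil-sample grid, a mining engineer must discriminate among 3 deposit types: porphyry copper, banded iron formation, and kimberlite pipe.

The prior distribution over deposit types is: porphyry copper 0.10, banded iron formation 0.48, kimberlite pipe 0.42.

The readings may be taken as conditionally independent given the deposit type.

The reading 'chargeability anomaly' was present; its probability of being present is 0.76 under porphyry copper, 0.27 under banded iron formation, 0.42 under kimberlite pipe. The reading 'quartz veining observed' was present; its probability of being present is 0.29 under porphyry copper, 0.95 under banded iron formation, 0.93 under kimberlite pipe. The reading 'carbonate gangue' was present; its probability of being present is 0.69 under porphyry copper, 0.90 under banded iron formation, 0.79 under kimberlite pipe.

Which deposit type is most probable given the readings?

By Bayes' rule with conditional independence, the unnormalized weight for each hypothesis is prior × ∏ likelihoods:
  porphyry copper: 0.10 × 0.76 × 0.29 × 0.69 = 0.015208
  banded iron formation: 0.48 × 0.27 × 0.95 × 0.90 = 0.11081
  kimberlite pipe: 0.42 × 0.42 × 0.93 × 0.79 = 0.1296
The unnormalized weights sum to 0.25562.
P(porphyry copper | evidence) ≈ 0.015208 / 0.25562 ≈ 0.059
P(banded iron formation | evidence) ≈ 0.11081 / 0.25562 ≈ 0.433
P(kimberlite pipe | evidence) ≈ 0.1296 / 0.25562 ≈ 0.507
The largest is 0.507, so kimberlite pipe is most probable.

kimberlite pipe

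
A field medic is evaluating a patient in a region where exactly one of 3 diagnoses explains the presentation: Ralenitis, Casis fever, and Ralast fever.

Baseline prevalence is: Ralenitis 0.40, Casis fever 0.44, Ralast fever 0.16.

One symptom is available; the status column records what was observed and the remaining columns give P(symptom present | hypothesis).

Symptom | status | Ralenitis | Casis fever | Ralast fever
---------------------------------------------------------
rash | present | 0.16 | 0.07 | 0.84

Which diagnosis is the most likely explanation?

For each hypothesis, the unnormalized posterior weight is prior × likelihood:
  Ralenitis: 0.40 × 0.16 = 0.064
  Casis fever: 0.44 × 0.07 = 0.0308
  Ralast fever: 0.16 × 0.84 = 0.1344
Normalizing constant Z = 0.064 + 0.0308 + 0.1344 = 0.2292.
P(Ralenitis | evidence) ≈ 0.064 / 0.2292 ≈ 0.279
P(Casis fever | evidence) ≈ 0.0308 / 0.2292 ≈ 0.134
P(Ralast fever | evidence) ≈ 0.1344 / 0.2292 ≈ 0.586
The largest is 0.586, so Ralast fever is most probable.

Ralast fever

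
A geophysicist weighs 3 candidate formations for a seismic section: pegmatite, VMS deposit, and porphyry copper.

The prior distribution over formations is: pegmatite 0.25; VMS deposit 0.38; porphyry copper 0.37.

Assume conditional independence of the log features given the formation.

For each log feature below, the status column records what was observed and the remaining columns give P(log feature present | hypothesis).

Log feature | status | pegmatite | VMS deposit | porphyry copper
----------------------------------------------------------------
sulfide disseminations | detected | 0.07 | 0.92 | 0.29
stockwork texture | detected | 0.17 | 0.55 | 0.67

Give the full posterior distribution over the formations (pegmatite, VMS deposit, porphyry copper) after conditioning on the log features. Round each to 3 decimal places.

For each hypothesis, the unnormalized posterior weight is prior × product of the log feature likelihoods:
  pegmatite: 0.25 × 0.07 × 0.17 = 0.002975
  VMS deposit: 0.38 × 0.92 × 0.55 = 0.19228
  porphyry copper: 0.37 × 0.29 × 0.67 = 0.071891
The unnormalized weights sum to 0.26715.
P(pegmatite | evidence) = 0.002975 / 0.26715 ≈ 0.011
P(VMS deposit | evidence) = 0.19228 / 0.26715 ≈ 0.720
P(porphyry copper | evidence) = 0.071891 / 0.26715 ≈ 0.269

0.011, 0.720, 0.269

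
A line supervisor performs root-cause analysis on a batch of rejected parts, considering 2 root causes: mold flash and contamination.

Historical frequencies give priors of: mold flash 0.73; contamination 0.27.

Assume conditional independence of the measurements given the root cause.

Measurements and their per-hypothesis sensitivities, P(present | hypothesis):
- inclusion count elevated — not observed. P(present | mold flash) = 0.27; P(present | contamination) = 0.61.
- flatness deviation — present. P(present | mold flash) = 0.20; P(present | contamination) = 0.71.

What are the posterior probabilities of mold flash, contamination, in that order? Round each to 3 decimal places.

Multiply each prior by the joint likelihood of the measurement pattern (using 1 − P(present | H) for each absent measurement):
  mold flash: 0.73 × (1 − 0.27) × 0.20 = 0.10658
  contamination: 0.27 × (1 − 0.61) × 0.71 = 0.074763
The unnormalized weights sum to 0.18134.
P(mold flash | evidence) = 0.10658 / 0.18134 ≈ 0.588
P(contamination | evidence) = 0.074763 / 0.18134 ≈ 0.412

0.588, 0.412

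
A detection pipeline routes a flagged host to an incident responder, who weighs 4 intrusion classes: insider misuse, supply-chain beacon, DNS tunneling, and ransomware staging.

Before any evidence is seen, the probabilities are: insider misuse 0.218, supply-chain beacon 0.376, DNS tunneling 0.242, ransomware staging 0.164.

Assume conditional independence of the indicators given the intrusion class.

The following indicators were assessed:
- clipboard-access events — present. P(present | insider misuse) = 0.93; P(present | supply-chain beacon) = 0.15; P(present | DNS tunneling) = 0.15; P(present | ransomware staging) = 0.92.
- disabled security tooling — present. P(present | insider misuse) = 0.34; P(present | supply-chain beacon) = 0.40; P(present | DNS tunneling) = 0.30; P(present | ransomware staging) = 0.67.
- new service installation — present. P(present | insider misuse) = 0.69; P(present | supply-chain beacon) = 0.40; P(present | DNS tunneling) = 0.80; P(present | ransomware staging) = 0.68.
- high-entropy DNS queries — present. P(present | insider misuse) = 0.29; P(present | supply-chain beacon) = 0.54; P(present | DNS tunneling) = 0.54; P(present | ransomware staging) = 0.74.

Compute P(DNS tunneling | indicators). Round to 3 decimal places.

Multiply each prior by the joint likelihood of the indicator pattern:
  insider misuse: 0.218 × 0.93 × 0.34 × 0.69 × 0.29 = 0.013793
  supply-chain beacon: 0.376 × 0.15 × 0.40 × 0.40 × 0.54 = 0.004873
  DNS tunneling: 0.242 × 0.15 × 0.30 × 0.80 × 0.54 = 0.0047045
  ransomware staging: 0.164 × 0.92 × 0.67 × 0.68 × 0.74 = 0.050868
Normalizing constant Z = 0.013793 + 0.004873 + 0.0047045 + 0.050868 = 0.074239.
P(DNS tunneling | evidence) = 0.0047045 / 0.074239 ≈ 0.063.

0.063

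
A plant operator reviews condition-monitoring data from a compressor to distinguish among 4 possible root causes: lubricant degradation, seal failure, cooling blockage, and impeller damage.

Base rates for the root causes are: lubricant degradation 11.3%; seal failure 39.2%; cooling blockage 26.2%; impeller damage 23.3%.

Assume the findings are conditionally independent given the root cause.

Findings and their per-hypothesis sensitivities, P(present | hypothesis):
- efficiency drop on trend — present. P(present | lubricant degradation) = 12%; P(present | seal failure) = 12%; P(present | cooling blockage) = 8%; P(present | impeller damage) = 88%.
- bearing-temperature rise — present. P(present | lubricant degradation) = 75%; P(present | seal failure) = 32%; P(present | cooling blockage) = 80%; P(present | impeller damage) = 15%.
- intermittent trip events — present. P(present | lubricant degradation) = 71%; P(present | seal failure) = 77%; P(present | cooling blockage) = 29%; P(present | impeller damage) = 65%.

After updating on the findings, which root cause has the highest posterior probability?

Multiply each prior by the joint likelihood of the evidence pattern:
  lubricant degradation: 0.113 × 0.12 × 0.75 × 0.71 = 0.0072207
  seal failure: 0.392 × 0.12 × 0.32 × 0.77 = 0.011591
  cooling blockage: 0.262 × 0.08 × 0.80 × 0.29 = 0.0048627
  impeller damage: 0.233 × 0.88 × 0.15 × 0.65 = 0.019991
Normalizing constant Z = 0.0072207 + 0.011591 + 0.0048627 + 0.019991 = 0.043665.
P(lubricant degradation | evidence) ≈ 0.0072207 / 0.043665 ≈ 0.165
P(seal failure | evidence) ≈ 0.011591 / 0.043665 ≈ 0.265
P(cooling blockage | evidence) ≈ 0.0048627 / 0.043665 ≈ 0.111
P(impeller damage | evidence) ≈ 0.019991 / 0.043665 ≈ 0.458
The largest is 0.458, so impeller damage is most probable.

impeller damage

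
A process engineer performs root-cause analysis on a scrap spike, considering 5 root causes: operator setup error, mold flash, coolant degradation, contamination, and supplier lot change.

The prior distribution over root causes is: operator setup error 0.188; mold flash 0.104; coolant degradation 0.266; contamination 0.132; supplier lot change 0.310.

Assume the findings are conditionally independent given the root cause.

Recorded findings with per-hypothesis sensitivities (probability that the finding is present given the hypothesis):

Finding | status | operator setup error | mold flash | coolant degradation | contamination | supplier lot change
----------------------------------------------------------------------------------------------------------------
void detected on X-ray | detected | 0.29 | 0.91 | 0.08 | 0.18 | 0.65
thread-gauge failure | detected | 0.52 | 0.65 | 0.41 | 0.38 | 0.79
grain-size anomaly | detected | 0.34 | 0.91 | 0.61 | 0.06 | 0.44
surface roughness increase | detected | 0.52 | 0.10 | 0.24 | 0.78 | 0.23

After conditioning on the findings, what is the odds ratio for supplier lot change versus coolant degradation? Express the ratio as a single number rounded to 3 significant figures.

Posterior odds equal prior odds times the likelihood ratio; only the two competing hypotheses matter.
  supplier lot change: 0.310 × 0.65 × 0.79 × 0.44 × 0.23 = 0.01611
  coolant degradation: 0.266 × 0.08 × 0.41 × 0.61 × 0.24 = 0.0012773
Odds(supplier lot change : coolant degradation) = 0.01611 / 0.0012773 ≈ 12.6.

12.6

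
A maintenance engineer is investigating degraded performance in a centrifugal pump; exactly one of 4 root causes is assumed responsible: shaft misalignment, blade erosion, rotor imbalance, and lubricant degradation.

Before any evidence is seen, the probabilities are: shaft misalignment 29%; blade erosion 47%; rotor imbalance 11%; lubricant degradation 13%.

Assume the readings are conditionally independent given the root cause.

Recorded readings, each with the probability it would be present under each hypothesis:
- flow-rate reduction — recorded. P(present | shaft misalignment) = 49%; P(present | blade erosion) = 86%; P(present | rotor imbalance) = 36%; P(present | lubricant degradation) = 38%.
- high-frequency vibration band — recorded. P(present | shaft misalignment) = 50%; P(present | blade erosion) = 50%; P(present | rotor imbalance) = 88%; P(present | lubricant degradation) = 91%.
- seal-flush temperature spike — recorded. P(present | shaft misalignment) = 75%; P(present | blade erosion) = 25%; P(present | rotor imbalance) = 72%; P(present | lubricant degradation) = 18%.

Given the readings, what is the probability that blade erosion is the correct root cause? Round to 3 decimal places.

By Bayes' rule with conditional independence, the unnormalized weight for each hypothesis is prior × ∏ likelihoods:
  shaft misalignment: 0.29 × 0.49 × 0.50 × 0.75 = 0.053287
  blade erosion: 0.47 × 0.86 × 0.50 × 0.25 = 0.050525
  rotor imbalance: 0.11 × 0.36 × 0.88 × 0.72 = 0.025091
  lubricant degradation: 0.13 × 0.38 × 0.91 × 0.18 = 0.0080917
Normalizing constant Z = 0.053287 + 0.050525 + 0.025091 + 0.0080917 = 0.13699.
P(blade erosion | evidence) = 0.050525 / 0.13699 ≈ 0.369.

0.369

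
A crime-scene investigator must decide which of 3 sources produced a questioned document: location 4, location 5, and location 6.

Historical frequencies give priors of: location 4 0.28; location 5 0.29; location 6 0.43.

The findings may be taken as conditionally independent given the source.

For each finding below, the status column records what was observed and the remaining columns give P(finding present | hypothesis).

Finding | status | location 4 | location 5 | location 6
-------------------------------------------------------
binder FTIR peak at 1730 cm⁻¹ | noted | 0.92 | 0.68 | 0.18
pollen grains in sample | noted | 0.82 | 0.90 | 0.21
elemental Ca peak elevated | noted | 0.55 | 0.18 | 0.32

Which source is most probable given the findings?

location 4

For each hypothesis, the unnormalized posterior weight is prior × product of the finding likelihoods:
  location 4: 0.28 × 0.92 × 0.82 × 0.55 = 0.11618
  location 5: 0.29 × 0.68 × 0.90 × 0.18 = 0.031946
  location 6: 0.43 × 0.18 × 0.21 × 0.32 = 0.0052013
Normalizing constant Z = 0.11618 + 0.031946 + 0.0052013 = 0.15333.
P(location 4 | evidence) ≈ 0.11618 / 0.15333 ≈ 0.758
P(location 5 | evidence) ≈ 0.031946 / 0.15333 ≈ 0.208
P(location 6 | evidence) ≈ 0.0052013 / 0.15333 ≈ 0.034
The largest is 0.758, so location 4 is most probable.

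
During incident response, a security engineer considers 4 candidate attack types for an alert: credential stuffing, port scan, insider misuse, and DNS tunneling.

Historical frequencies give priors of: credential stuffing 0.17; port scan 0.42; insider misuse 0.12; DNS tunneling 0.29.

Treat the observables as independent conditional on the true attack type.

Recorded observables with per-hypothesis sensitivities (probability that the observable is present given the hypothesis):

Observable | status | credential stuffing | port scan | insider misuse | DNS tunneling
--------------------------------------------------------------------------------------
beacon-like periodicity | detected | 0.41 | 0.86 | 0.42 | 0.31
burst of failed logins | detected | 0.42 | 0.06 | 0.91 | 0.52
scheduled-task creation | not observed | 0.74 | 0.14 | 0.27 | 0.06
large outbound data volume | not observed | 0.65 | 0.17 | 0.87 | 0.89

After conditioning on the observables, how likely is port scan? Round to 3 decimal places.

Multiply each prior by the joint likelihood of the observable pattern (using 1 − P(present | H) for each absent observable):
  credential stuffing: 0.17 × 0.41 × 0.42 × (1 − 0.74) × (1 − 0.65) = 0.0026639
  port scan: 0.42 × 0.86 × 0.06 × (1 − 0.14) × (1 − 0.17) = 0.015469
  insider misuse: 0.12 × 0.42 × 0.91 × (1 − 0.27) × (1 − 0.87) = 0.0043525
  DNS tunneling: 0.29 × 0.31 × 0.52 × (1 − 0.06) × (1 − 0.89) = 0.0048337
Marginal likelihood of the evidence = 0.02732.
P(port scan | evidence) = 0.015469 / 0.02732 ≈ 0.566.

0.566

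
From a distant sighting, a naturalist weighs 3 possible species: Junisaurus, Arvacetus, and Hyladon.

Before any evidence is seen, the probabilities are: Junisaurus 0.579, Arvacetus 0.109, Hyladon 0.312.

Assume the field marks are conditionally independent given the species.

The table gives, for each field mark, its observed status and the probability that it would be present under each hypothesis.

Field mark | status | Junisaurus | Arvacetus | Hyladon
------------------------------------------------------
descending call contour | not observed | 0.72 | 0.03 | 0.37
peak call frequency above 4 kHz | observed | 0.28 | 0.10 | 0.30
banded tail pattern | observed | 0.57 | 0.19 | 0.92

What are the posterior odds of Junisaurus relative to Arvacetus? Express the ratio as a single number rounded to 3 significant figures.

Unnormalized posterior weight (prior times the field mark likelihoods) for each of the two hypotheses (using 1 − P(present | H) for each absent field mark):
  Junisaurus: 0.579 × (1 − 0.72) × 0.28 × 0.57 = 0.025874
  Arvacetus: 0.109 × (1 − 0.03) × 0.10 × 0.19 = 0.0020089
Posterior odds = 0.025874 / 0.0020089 ≈ 12.9.

12.9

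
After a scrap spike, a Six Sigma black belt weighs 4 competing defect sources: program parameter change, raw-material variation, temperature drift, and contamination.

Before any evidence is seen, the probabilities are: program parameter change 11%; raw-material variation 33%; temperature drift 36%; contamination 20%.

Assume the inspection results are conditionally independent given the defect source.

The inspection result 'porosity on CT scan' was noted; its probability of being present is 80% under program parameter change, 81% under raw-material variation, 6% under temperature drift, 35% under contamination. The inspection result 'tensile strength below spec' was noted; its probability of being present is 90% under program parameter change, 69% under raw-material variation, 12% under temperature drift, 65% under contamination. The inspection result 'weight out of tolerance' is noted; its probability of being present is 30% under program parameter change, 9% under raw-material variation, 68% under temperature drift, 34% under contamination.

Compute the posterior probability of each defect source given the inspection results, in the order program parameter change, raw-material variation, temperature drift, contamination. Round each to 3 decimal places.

0.413, 0.288, 0.031, 0.269

By Bayes' rule with conditional independence, the unnormalized weight for each hypothesis is prior × ∏ likelihoods:
  program parameter change: 0.11 × 0.80 × 0.90 × 0.30 = 0.02376
  raw-material variation: 0.33 × 0.81 × 0.69 × 0.09 = 0.016599
  temperature drift: 0.36 × 0.06 × 0.12 × 0.68 = 0.0017626
  contamination: 0.20 × 0.35 × 0.65 × 0.34 = 0.01547
Marginal likelihood of the evidence = 0.057592.
P(program parameter change | evidence) = 0.02376 / 0.057592 ≈ 0.413
P(raw-material variation | evidence) = 0.016599 / 0.057592 ≈ 0.288
P(temperature drift | evidence) = 0.0017626 / 0.057592 ≈ 0.031
P(contamination | evidence) = 0.01547 / 0.057592 ≈ 0.269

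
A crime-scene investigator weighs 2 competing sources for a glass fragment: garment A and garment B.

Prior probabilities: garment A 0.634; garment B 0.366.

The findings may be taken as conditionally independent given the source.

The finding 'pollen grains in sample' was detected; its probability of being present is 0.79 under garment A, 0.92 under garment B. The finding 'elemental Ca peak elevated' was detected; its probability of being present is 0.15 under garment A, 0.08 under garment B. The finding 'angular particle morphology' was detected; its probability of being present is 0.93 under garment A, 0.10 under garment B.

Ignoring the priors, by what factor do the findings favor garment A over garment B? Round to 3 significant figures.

The Bayes factor is the ratio of the joint likelihoods of the evidence pattern under the two hypotheses.
  garment A: 0.79 × 0.15 × 0.93 = 0.1102
  garment B: 0.92 × 0.08 × 0.10 = 0.00736
Bayes factor = 0.1102 / 0.00736 ≈ 15.0

15.0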